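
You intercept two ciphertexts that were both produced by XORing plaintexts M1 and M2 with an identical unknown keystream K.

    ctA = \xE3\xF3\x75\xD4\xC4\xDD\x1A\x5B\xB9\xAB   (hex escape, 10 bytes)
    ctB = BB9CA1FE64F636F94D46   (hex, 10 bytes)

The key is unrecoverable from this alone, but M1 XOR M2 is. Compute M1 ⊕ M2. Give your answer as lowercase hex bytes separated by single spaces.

58 6f d4 2a a0 2b 2c a2 f4 ed

ctA ⊕ ctB = (M1 ⊕ K) ⊕ (M2 ⊕ K) = M1 ⊕ M2 — the shared key cancels under XOR.
e3 ⊕ bb = 58
f3 ⊕ 9c = 6f
75 ⊕ a1 = d4
d4 ⊕ fe = 2a
c4 ⊕ 64 = a0
dd ⊕ f6 = 2b
1a ⊕ 36 = 2c
5b ⊕ f9 = a2
b9 ⊕ 4d = f4
ab ⊕ 46 = ed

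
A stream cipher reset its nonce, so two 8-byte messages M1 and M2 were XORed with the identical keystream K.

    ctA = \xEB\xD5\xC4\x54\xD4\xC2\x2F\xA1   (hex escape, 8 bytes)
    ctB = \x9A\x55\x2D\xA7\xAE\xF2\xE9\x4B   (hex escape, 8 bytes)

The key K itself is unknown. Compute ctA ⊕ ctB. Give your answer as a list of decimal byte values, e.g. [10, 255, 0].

[113, 128, 233, 243, 122, 48, 198, 234]

ctA ⊕ ctB = (M1 ⊕ K) ⊕ (M2 ⊕ K) = M1 ⊕ M2 — the shared key cancels under XOR.
eb ^ 9a = 71
d5 ^ 55 = 80
c4 ^ 2d = e9
54 ^ a7 = f3
d4 ^ ae = 7a
c2 ^ f2 = 30
2f ^ e9 = c6
a1 ^ 4b = ea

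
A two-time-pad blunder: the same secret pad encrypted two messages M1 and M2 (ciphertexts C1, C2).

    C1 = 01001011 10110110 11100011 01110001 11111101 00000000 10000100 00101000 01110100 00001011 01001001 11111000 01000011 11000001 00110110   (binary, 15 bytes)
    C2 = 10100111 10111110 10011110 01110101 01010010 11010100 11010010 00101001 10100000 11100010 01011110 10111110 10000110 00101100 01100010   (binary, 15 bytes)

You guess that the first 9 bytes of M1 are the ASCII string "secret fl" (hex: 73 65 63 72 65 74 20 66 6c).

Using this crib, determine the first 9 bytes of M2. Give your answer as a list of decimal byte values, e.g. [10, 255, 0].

[159, 109, 30, 118, 202, 160, 118, 103, 184]

First, C1 ⊕ C2 = (M1 ⊕ K) ⊕ (M2 ⊕ K) = M1 ⊕ M2, so the key drops out. Then M2 = (M1 ⊕ M2) ⊕ M1 over the first 9 bytes.
byte 0: (4b xor a7) xor 73 = ec xor 73 = 9f
byte 1: (b6 xor be) xor 65 = 08 xor 65 = 6d
byte 2: (e3 xor 9e) xor 63 = 7d xor 63 = 1e
byte 3: (71 xor 75) xor 72 = 04 xor 72 = 76
byte 4: (fd xor 52) xor 65 = af xor 65 = ca
byte 5: (00 xor d4) xor 74 = d4 xor 74 = a0
byte 6: (84 xor d2) xor 20 = 56 xor 20 = 76
byte 7: (28 xor 29) xor 66 = 01 xor 66 = 67
byte 8: (74 xor a0) xor 6c = d4 xor 6c = b8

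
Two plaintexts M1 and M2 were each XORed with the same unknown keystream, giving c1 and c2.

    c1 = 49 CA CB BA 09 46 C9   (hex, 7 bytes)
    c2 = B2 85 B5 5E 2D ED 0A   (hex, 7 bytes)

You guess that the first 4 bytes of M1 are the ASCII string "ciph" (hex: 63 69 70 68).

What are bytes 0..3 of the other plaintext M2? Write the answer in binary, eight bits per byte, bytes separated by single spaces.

10011000 00100110 00001110 10001100

First, c1 ⊕ c2 = (M1 ⊕ K) ⊕ (M2 ⊕ K) = M1 ⊕ M2, so the key drops out. Then M2 = (M1 ⊕ M2) ⊕ M1 over the first 4 bytes.
byte 0: (49 ^ b2) ^ 63 = fb ^ 63 = 98
byte 1: (ca ^ 85) ^ 69 = 4f ^ 69 = 26
byte 2: (cb ^ b5) ^ 70 = 7e ^ 70 = 0e
byte 3: (ba ^ 5e) ^ 68 = e4 ^ 68 = 8c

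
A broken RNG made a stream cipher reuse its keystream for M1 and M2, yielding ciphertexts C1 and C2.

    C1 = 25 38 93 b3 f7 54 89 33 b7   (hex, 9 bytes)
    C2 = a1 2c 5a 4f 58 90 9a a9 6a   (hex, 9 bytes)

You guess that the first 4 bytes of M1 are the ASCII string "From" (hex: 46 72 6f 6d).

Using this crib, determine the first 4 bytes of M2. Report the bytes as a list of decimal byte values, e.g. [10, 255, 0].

[194, 102, 166, 145]

First, C1 ⊕ C2 = (M1 ⊕ K) ⊕ (M2 ⊕ K) = M1 ⊕ M2, so the key drops out. Then M2 = (M1 ⊕ M2) ⊕ M1 over the first 4 bytes.
byte 0: (25 ⊕ a1) ⊕ 46 = 84 ⊕ 46 = c2
byte 1: (38 ⊕ 2c) ⊕ 72 = 14 ⊕ 72 = 66
byte 2: (93 ⊕ 5a) ⊕ 6f = c9 ⊕ 6f = a6
byte 3: (b3 ⊕ 4f) ⊕ 6d = fc ⊕ 6d = 91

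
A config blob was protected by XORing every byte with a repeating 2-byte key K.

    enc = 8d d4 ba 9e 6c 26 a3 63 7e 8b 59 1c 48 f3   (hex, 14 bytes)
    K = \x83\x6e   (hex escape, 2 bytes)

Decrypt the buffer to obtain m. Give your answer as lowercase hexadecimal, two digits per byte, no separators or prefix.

0eba39f0ef48200dfde5da72cb9d

The 2-byte key repeats, so the effective keystream is 83 6e 83 6e 83 6e 83 6e 83 6e 83 6e 83 6e.
byte 0: 141 ^ 131 =  14
byte 1: 212 ^ 110 = 186
byte 2: 186 ^ 131 =  57
byte 3: 158 ^ 110 = 240
byte 4: 108 ^ 131 = 239
byte 5:  38 ^ 110 =  72
byte 6: 163 ^ 131 =  32
byte 7:  99 ^ 110 =  13
byte 8: 126 ^ 131 = 253
byte 9: 139 ^ 110 = 229
byte 10:  89 ^ 131 = 218
byte 11:  28 ^ 110 = 114
byte 12:  72 ^ 131 = 203
byte 13: 243 ^ 110 = 157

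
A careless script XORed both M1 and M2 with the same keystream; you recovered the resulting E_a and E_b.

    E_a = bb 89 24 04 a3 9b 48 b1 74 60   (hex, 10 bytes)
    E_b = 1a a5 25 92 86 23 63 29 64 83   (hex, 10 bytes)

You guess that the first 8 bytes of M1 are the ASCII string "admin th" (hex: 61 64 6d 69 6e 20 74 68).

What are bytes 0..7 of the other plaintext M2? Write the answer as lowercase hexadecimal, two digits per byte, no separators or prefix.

First, E_a ⊕ E_b = (M1 ⊕ K) ⊕ (M2 ⊕ K) = M1 ⊕ M2, so the key drops out. Then M2 = (M1 ⊕ M2) ⊕ M1 over the first 8 bytes.
byte 0: (bb XOR 1a) XOR 61 = a1 XOR 61 = c0
byte 1: (89 XOR a5) XOR 64 = 2c XOR 64 = 48
byte 2: (24 XOR 25) XOR 6d = 01 XOR 6d = 6c
byte 3: (04 XOR 92) XOR 69 = 96 XOR 69 = ff
byte 4: (a3 XOR 86) XOR 6e = 25 XOR 6e = 4b
byte 5: (9b XOR 23) XOR 20 = b8 XOR 20 = 98
byte 6: (48 XOR 63) XOR 74 = 2b XOR 74 = 5f
byte 7: (b1 XOR 29) XOR 68 = 98 XOR 68 = f0

c0486cff4b985ff0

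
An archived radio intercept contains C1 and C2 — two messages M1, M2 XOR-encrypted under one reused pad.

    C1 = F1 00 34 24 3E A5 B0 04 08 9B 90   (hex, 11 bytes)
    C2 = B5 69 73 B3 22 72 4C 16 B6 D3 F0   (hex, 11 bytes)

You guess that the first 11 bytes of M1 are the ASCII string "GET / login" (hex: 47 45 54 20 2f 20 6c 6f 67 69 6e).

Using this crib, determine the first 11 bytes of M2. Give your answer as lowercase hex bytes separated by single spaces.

First, C1 ⊕ C2 = (M1 ⊕ K) ⊕ (M2 ⊕ K) = M1 ⊕ M2, so the key drops out. Then M2 = (M1 ⊕ M2) ⊕ M1 over the first 11 bytes.
byte 0: (f1 ⊕ b5) ⊕ 47 = 44 ⊕ 47 = 03
byte 1: (00 ⊕ 69) ⊕ 45 = 69 ⊕ 45 = 2c
byte 2: (34 ⊕ 73) ⊕ 54 = 47 ⊕ 54 = 13
byte 3: (24 ⊕ b3) ⊕ 20 = 97 ⊕ 20 = b7
byte 4: (3e ⊕ 22) ⊕ 2f = 1c ⊕ 2f = 33
byte 5: (a5 ⊕ 72) ⊕ 20 = d7 ⊕ 20 = f7
byte 6: (b0 ⊕ 4c) ⊕ 6c = fc ⊕ 6c = 90
byte 7: (04 ⊕ 16) ⊕ 6f = 12 ⊕ 6f = 7d
byte 8: (08 ⊕ b6) ⊕ 67 = be ⊕ 67 = d9
byte 9: (9b ⊕ d3) ⊕ 69 = 48 ⊕ 69 = 21
byte 10: (90 ⊕ f0) ⊕ 6e = 60 ⊕ 6e = 0e

03 2c 13 b7 33 f7 90 7d d9 21 0e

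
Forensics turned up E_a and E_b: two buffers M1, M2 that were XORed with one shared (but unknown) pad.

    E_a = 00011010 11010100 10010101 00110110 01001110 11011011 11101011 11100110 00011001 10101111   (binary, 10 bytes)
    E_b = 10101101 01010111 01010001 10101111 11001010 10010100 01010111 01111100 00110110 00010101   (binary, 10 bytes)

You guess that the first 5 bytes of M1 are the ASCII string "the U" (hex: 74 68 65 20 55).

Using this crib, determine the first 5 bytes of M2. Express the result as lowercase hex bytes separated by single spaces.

First, E_a ⊕ E_b = (M1 ⊕ K) ⊕ (M2 ⊕ K) = M1 ⊕ M2, so the key drops out. Then M2 = (M1 ⊕ M2) ⊕ M1 over the first 5 bytes.
byte 0: (1a xor ad) xor 74 = b7 xor 74 = c3
byte 1: (d4 xor 57) xor 68 = 83 xor 68 = eb
byte 2: (95 xor 51) xor 65 = c4 xor 65 = a1
byte 3: (36 xor af) xor 20 = 99 xor 20 = b9
byte 4: (4e xor ca) xor 55 = 84 xor 55 = d1

c3 eb a1 b9 d1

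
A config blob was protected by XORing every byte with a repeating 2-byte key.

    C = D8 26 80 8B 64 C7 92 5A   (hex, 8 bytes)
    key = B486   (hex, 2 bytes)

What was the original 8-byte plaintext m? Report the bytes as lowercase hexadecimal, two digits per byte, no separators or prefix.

6ca0340dd04126dc

The 2-byte key repeats, so the effective keystream is b4 86 b4 86 b4 86 b4 86.
byte 0: 11011000 ^ 10110100 = 01101100
byte 1: 00100110 ^ 10000110 = 10100000
byte 2: 10000000 ^ 10110100 = 00110100
byte 3: 10001011 ^ 10000110 = 00001101
byte 4: 01100100 ^ 10110100 = 11010000
byte 5: 11000111 ^ 10000110 = 01000001
byte 6: 10010010 ^ 10110100 = 00100110
byte 7: 01011010 ^ 10000110 = 11011100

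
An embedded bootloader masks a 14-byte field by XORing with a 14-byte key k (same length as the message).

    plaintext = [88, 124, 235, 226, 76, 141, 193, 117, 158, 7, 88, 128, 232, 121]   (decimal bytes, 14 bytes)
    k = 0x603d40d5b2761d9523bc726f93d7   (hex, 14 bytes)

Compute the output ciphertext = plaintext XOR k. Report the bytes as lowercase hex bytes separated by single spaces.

XOR is its own inverse, so applying the key byte-wise gives the result directly.
01011000 xor 01100000 = 00111000
01111100 xor 00111101 = 01000001
11101011 xor 01000000 = 10101011
11100010 xor 11010101 = 00110111
01001100 xor 10110010 = 11111110
10001101 xor 01110110 = 11111011
11000001 xor 00011101 = 11011100
01110101 xor 10010101 = 11100000
10011110 xor 00100011 = 10111101
00000111 xor 10111100 = 10111011
01011000 xor 01110010 = 00101010
10000000 xor 01101111 = 11101111
11101000 xor 10010011 = 01111011
01111001 xor 11010111 = 10101110

38 41 ab 37 fe fb dc e0 bd bb 2a ef 7b ae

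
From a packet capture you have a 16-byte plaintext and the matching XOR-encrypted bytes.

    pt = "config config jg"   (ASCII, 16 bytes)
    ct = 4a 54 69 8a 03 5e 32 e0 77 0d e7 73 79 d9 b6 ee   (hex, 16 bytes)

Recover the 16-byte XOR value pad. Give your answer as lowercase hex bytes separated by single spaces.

Since ct = pt ⊕ pad, XORing both sides with pt gives pad = pt ⊕ ct.
63 ^ 4a = 29
6f ^ 54 = 3b
6e ^ 69 = 07
66 ^ 8a = ec
69 ^ 03 = 6a
67 ^ 5e = 39
20 ^ 32 = 12
63 ^ e0 = 83
6f ^ 77 = 18
6e ^ 0d = 63
66 ^ e7 = 81
69 ^ 73 = 1a
67 ^ 79 = 1e
20 ^ d9 = f9
6a ^ b6 = dc
67 ^ ee = 89

29 3b 07 ec 6a 39 12 83 18 63 81 1a 1e f9 dc 89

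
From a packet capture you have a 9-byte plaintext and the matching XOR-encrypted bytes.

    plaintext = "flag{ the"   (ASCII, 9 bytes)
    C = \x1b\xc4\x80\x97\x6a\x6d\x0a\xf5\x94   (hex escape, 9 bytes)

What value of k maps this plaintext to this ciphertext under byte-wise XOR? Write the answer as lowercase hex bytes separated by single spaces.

Since C = plaintext ⊕ k, XORing both sides with plaintext gives k = plaintext ⊕ C.
66 ⊕ 1b = 7d
6c ⊕ c4 = a8
61 ⊕ 80 = e1
67 ⊕ 97 = f0
7b ⊕ 6a = 11
20 ⊕ 6d = 4d
74 ⊕ 0a = 7e
68 ⊕ f5 = 9d
65 ⊕ 94 = f1

7d a8 e1 f0 11 4d 7e 9d f1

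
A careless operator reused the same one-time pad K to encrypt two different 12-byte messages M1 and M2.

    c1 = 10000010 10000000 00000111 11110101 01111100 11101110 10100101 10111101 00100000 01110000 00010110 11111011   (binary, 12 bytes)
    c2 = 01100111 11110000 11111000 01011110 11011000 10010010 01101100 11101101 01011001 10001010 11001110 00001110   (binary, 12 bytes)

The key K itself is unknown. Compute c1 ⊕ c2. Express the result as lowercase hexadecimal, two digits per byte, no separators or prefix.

c1 ⊕ c2 = (M1 ⊕ K) ⊕ (M2 ⊕ K) = M1 ⊕ M2 — the shared key cancels under XOR.
130 ⊕ 103 = 229
128 ⊕ 240 = 112
  7 ⊕ 248 = 255
245 ⊕  94 = 171
124 ⊕ 216 = 164
238 ⊕ 146 = 124
165 ⊕ 108 = 201
189 ⊕ 237 =  80
 32 ⊕  89 = 121
112 ⊕ 138 = 250
 22 ⊕ 206 = 216
251 ⊕  14 = 245

e570ffaba47cc95079fad8f5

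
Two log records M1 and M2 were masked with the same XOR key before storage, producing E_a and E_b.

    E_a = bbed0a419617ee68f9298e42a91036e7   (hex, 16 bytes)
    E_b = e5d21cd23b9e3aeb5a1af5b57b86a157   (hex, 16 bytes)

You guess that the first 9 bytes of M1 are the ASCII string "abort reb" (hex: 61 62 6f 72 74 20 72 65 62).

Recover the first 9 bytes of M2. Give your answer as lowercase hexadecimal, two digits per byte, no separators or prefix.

First, E_a ⊕ E_b = (M1 ⊕ K) ⊕ (M2 ⊕ K) = M1 ⊕ M2, so the key drops out. Then M2 = (M1 ⊕ M2) ⊕ M1 over the first 9 bytes.
byte 0: (bb ^ e5) ^ 61 = 5e ^ 61 = 3f
byte 1: (ed ^ d2) ^ 62 = 3f ^ 62 = 5d
byte 2: (0a ^ 1c) ^ 6f = 16 ^ 6f = 79
byte 3: (41 ^ d2) ^ 72 = 93 ^ 72 = e1
byte 4: (96 ^ 3b) ^ 74 = ad ^ 74 = d9
byte 5: (17 ^ 9e) ^ 20 = 89 ^ 20 = a9
byte 6: (ee ^ 3a) ^ 72 = d4 ^ 72 = a6
byte 7: (68 ^ eb) ^ 65 = 83 ^ 65 = e6
byte 8: (f9 ^ 5a) ^ 62 = a3 ^ 62 = c1

3f5d79e1d9a9a6e6c1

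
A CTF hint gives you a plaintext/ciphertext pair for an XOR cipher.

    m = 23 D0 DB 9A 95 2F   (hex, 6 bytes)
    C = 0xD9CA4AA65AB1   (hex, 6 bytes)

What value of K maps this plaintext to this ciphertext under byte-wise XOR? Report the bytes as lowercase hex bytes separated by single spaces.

Since C = m ⊕ K, XORing both sides with m gives K = m ⊕ C.
23 xor d9 = fa
d0 xor ca = 1a
db xor 4a = 91
9a xor a6 = 3c
95 xor 5a = cf
2f xor b1 = 9e

fa 1a 91 3c cf 9e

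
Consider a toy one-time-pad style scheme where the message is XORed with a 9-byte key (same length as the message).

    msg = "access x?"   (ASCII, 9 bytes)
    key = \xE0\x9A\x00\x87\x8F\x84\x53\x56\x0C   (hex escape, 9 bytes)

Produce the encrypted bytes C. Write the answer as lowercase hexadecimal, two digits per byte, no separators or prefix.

XOR is its own inverse, so applying the key byte-wise gives the result directly.
byte 0: 01100001 xor 11100000 = 10000001
byte 1: 01100011 xor 10011010 = 11111001
byte 2: 01100011 xor 00000000 = 01100011
byte 3: 01100101 xor 10000111 = 11100010
byte 4: 01110011 xor 10001111 = 11111100
byte 5: 01110011 xor 10000100 = 11110111
byte 6: 00100000 xor 01010011 = 01110011
byte 7: 01111000 xor 01010110 = 00101110
byte 8: 00111111 xor 00001100 = 00110011

81f963e2fcf7732e33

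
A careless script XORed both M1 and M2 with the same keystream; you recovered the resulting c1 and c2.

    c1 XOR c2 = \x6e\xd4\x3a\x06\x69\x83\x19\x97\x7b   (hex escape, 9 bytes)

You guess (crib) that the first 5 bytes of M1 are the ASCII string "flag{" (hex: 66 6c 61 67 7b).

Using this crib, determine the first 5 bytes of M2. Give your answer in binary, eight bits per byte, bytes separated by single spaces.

00001000 10111000 01011011 01100001 00010010

Since c1 ⊕ c2 = M1 ⊕ M2, XORing with the guessed M1 bytes yields the corresponding M2 bytes: M2 = (c1 ⊕ c2) ⊕ M1.
01101110 ⊕ 01100110 = 00001000
11010100 ⊕ 01101100 = 10111000
00111010 ⊕ 01100001 = 01011011
00000110 ⊕ 01100111 = 01100001
01101001 ⊕ 01111011 = 00010010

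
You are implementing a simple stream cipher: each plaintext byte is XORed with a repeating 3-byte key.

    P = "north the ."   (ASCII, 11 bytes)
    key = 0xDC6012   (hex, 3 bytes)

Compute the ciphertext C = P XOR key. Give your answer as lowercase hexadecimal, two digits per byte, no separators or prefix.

b20f60a80832a80877fc4e

The 3-byte key repeats, so the effective keystream is dc 60 12 dc 60 12 dc 60 12 dc 60.
byte 0: 110 ⊕ 220 = 178
byte 1: 111 ⊕  96 =  15
byte 2: 114 ⊕  18 =  96
byte 3: 116 ⊕ 220 = 168
byte 4: 104 ⊕  96 =   8
byte 5:  32 ⊕  18 =  50
byte 6: 116 ⊕ 220 = 168
byte 7: 104 ⊕  96 =   8
byte 8: 101 ⊕  18 = 119
byte 9:  32 ⊕ 220 = 252
byte 10:  46 ⊕  96 =  78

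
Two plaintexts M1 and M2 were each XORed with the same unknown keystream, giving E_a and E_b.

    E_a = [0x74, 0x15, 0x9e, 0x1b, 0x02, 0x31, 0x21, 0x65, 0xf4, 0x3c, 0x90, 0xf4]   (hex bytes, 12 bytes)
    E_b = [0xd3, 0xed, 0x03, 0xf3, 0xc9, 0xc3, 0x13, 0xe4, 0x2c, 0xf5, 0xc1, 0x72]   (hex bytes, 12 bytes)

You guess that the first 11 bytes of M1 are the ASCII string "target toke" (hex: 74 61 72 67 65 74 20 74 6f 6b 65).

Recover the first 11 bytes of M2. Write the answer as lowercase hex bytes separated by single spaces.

First, E_a ⊕ E_b = (M1 ⊕ K) ⊕ (M2 ⊕ K) = M1 ⊕ M2, so the key drops out. Then M2 = (M1 ⊕ M2) ⊕ M1 over the first 11 bytes.
byte 0: (74 XOR d3) XOR 74 = a7 XOR 74 = d3
byte 1: (15 XOR ed) XOR 61 = f8 XOR 61 = 99
byte 2: (9e XOR 03) XOR 72 = 9d XOR 72 = ef
byte 3: (1b XOR f3) XOR 67 = e8 XOR 67 = 8f
byte 4: (02 XOR c9) XOR 65 = cb XOR 65 = ae
byte 5: (31 XOR c3) XOR 74 = f2 XOR 74 = 86
byte 6: (21 XOR 13) XOR 20 = 32 XOR 20 = 12
byte 7: (65 XOR e4) XOR 74 = 81 XOR 74 = f5
byte 8: (f4 XOR 2c) XOR 6f = d8 XOR 6f = b7
byte 9: (3c XOR f5) XOR 6b = c9 XOR 6b = a2
byte 10: (90 XOR c1) XOR 65 = 51 XOR 65 = 34

d3 99 ef 8f ae 86 12 f5 b7 a2 34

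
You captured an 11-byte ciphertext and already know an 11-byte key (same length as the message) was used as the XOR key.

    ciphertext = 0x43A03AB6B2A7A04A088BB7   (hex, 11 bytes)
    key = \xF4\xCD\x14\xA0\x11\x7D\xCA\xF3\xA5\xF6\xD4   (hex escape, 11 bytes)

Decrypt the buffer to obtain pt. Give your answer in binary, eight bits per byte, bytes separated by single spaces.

XOR is its own inverse, so applying the key byte-wise gives the result directly.
byte 0: 01000011 ^ 11110100 = 10110111
byte 1: 10100000 ^ 11001101 = 01101101
byte 2: 00111010 ^ 00010100 = 00101110
byte 3: 10110110 ^ 10100000 = 00010110
byte 4: 10110010 ^ 00010001 = 10100011
byte 5: 10100111 ^ 01111101 = 11011010
byte 6: 10100000 ^ 11001010 = 01101010
byte 7: 01001010 ^ 11110011 = 10111001
byte 8: 00001000 ^ 10100101 = 10101101
byte 9: 10001011 ^ 11110110 = 01111101
byte 10: 10110111 ^ 11010100 = 01100011

10110111 01101101 00101110 00010110 10100011 11011010 01101010 10111001 10101101 01111101 01100011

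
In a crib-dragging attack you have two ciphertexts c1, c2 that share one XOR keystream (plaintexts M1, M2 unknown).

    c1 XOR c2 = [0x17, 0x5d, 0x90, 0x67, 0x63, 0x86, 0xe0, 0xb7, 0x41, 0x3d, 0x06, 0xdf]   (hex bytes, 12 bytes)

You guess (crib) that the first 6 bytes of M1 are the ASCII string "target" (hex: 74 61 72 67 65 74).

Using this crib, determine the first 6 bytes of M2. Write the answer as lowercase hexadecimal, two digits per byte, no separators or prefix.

633ce20006f2

Since c1 ⊕ c2 = M1 ⊕ M2, XORing with the guessed M1 bytes yields the corresponding M2 bytes: M2 = (c1 ⊕ c2) ⊕ M1.
byte 0: 00010111 xor 01110100 = 01100011
byte 1: 01011101 xor 01100001 = 00111100
byte 2: 10010000 xor 01110010 = 11100010
byte 3: 01100111 xor 01100111 = 00000000
byte 4: 01100011 xor 01100101 = 00000110
byte 5: 10000110 xor 01110100 = 11110010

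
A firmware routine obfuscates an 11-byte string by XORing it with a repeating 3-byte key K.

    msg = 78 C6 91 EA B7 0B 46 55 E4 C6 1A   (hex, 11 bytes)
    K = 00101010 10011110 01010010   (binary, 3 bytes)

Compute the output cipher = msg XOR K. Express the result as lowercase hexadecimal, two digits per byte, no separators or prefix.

The 3-byte key repeats, so the effective keystream is 2a 9e 52 2a 9e 52 2a 9e 52 2a 9e.
byte 0: 78 xor 2a = 52
byte 1: c6 xor 9e = 58
byte 2: 91 xor 52 = c3
byte 3: ea xor 2a = c0
byte 4: b7 xor 9e = 29
byte 5: 0b xor 52 = 59
byte 6: 46 xor 2a = 6c
byte 7: 55 xor 9e = cb
byte 8: e4 xor 52 = b6
byte 9: c6 xor 2a = ec
byte 10: 1a xor 9e = 84

5258c3c029596ccbb6ec84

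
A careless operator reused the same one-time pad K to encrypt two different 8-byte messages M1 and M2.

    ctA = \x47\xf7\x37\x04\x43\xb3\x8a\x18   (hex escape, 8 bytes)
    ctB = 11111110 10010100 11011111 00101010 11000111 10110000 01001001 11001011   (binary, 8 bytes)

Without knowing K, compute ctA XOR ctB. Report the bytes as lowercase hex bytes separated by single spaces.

b9 63 e8 2e 84 03 c3 d3

ctA ⊕ ctB = (M1 ⊕ K) ⊕ (M2 ⊕ K) = M1 ⊕ M2 — the shared key cancels under XOR.
byte 0: 47 ⊕ fe = b9
byte 1: f7 ⊕ 94 = 63
byte 2: 37 ⊕ df = e8
byte 3: 04 ⊕ 2a = 2e
byte 4: 43 ⊕ c7 = 84
byte 5: b3 ⊕ b0 = 03
byte 6: 8a ⊕ 49 = c3
byte 7: 18 ⊕ cb = d3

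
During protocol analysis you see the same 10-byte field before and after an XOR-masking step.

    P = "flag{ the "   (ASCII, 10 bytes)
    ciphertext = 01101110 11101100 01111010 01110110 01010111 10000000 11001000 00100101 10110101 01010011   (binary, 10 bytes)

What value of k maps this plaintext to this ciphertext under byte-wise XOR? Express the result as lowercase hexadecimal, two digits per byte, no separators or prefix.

08801b112ca0bc4dd073

Since ciphertext = P ⊕ k, XORing both sides with P gives k = P ⊕ ciphertext.
66 ^ 6e = 08
6c ^ ec = 80
61 ^ 7a = 1b
67 ^ 76 = 11
7b ^ 57 = 2c
20 ^ 80 = a0
74 ^ c8 = bc
68 ^ 25 = 4d
65 ^ b5 = d0
20 ^ 53 = 73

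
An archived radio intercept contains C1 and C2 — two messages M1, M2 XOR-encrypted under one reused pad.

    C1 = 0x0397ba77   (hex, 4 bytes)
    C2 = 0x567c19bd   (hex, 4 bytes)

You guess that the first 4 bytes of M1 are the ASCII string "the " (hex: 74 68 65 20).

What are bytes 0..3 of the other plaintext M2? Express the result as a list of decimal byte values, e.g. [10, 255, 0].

First, C1 ⊕ C2 = (M1 ⊕ K) ⊕ (M2 ⊕ K) = M1 ⊕ M2, so the key drops out. Then M2 = (M1 ⊕ M2) ⊕ M1 over the first 4 bytes.
byte 0: (03 XOR 56) XOR 74 = 55 XOR 74 = 21
byte 1: (97 XOR 7c) XOR 68 = eb XOR 68 = 83
byte 2: (ba XOR 19) XOR 65 = a3 XOR 65 = c6
byte 3: (77 XOR bd) XOR 20 = ca XOR 20 = ea

[33, 131, 198, 234]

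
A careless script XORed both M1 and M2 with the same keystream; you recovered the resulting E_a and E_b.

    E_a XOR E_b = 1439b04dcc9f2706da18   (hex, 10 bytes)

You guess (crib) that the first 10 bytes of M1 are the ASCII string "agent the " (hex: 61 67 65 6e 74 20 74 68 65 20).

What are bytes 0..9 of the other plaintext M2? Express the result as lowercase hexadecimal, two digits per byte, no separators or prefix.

Since E_a ⊕ E_b = M1 ⊕ M2, XORing with the guessed M1 bytes yields the corresponding M2 bytes: M2 = (E_a ⊕ E_b) ⊕ M1.
14 xor 61 = 75
39 xor 67 = 5e
b0 xor 65 = d5
4d xor 6e = 23
cc xor 74 = b8
9f xor 20 = bf
27 xor 74 = 53
06 xor 68 = 6e
da xor 65 = bf
18 xor 20 = 38

755ed523b8bf536ebf38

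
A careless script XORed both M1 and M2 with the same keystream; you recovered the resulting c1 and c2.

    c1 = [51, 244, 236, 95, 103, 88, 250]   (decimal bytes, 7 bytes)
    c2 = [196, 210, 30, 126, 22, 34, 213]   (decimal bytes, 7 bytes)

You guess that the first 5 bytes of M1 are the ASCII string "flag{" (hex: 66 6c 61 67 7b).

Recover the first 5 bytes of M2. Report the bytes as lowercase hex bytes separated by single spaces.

First, c1 ⊕ c2 = (M1 ⊕ K) ⊕ (M2 ⊕ K) = M1 ⊕ M2, so the key drops out. Then M2 = (M1 ⊕ M2) ⊕ M1 over the first 5 bytes.
byte 0: (33 xor c4) xor 66 = f7 xor 66 = 91
byte 1: (f4 xor d2) xor 6c = 26 xor 6c = 4a
byte 2: (ec xor 1e) xor 61 = f2 xor 61 = 93
byte 3: (5f xor 7e) xor 67 = 21 xor 67 = 46
byte 4: (67 xor 16) xor 7b = 71 xor 7b = 0a

91 4a 93 46 0a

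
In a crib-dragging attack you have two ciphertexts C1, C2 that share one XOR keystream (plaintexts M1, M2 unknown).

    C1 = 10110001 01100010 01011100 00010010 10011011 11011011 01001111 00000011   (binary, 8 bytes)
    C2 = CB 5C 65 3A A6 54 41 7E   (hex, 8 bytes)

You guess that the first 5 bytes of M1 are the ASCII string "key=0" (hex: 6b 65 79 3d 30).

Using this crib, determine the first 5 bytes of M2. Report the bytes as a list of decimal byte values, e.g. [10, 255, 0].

First, C1 ⊕ C2 = (M1 ⊕ K) ⊕ (M2 ⊕ K) = M1 ⊕ M2, so the key drops out. Then M2 = (M1 ⊕ M2) ⊕ M1 over the first 5 bytes.
byte 0: (b1 ^ cb) ^ 6b = 7a ^ 6b = 11
byte 1: (62 ^ 5c) ^ 65 = 3e ^ 65 = 5b
byte 2: (5c ^ 65) ^ 79 = 39 ^ 79 = 40
byte 3: (12 ^ 3a) ^ 3d = 28 ^ 3d = 15
byte 4: (9b ^ a6) ^ 30 = 3d ^ 30 = 0d

[17, 91, 64, 21, 13]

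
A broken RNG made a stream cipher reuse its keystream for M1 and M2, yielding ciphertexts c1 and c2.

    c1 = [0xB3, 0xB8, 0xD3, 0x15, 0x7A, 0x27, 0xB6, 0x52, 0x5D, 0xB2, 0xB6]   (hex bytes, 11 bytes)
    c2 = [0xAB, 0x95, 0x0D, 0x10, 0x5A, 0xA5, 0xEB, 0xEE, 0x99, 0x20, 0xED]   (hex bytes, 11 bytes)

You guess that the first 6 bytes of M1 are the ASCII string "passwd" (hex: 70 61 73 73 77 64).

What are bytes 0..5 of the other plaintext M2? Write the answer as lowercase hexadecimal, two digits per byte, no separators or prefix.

First, c1 ⊕ c2 = (M1 ⊕ K) ⊕ (M2 ⊕ K) = M1 ⊕ M2, so the key drops out. Then M2 = (M1 ⊕ M2) ⊕ M1 over the first 6 bytes.
byte 0: (b3 XOR ab) XOR 70 = 18 XOR 70 = 68
byte 1: (b8 XOR 95) XOR 61 = 2d XOR 61 = 4c
byte 2: (d3 XOR 0d) XOR 73 = de XOR 73 = ad
byte 3: (15 XOR 10) XOR 73 = 05 XOR 73 = 76
byte 4: (7a XOR 5a) XOR 77 = 20 XOR 77 = 57
byte 5: (27 XOR a5) XOR 64 = 82 XOR 64 = e6

684cad7657e6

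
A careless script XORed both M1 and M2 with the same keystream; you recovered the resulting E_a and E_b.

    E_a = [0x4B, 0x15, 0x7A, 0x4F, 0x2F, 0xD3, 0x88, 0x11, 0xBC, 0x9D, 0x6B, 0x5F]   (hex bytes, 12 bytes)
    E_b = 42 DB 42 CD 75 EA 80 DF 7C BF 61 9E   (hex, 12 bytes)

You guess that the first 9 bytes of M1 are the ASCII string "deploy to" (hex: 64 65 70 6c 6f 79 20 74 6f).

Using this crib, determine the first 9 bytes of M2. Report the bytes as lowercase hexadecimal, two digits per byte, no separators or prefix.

First, E_a ⊕ E_b = (M1 ⊕ K) ⊕ (M2 ⊕ K) = M1 ⊕ M2, so the key drops out. Then M2 = (M1 ⊕ M2) ⊕ M1 over the first 9 bytes.
byte 0: (4b XOR 42) XOR 64 = 09 XOR 64 = 6d
byte 1: (15 XOR db) XOR 65 = ce XOR 65 = ab
byte 2: (7a XOR 42) XOR 70 = 38 XOR 70 = 48
byte 3: (4f XOR cd) XOR 6c = 82 XOR 6c = ee
byte 4: (2f XOR 75) XOR 6f = 5a XOR 6f = 35
byte 5: (d3 XOR ea) XOR 79 = 39 XOR 79 = 40
byte 6: (88 XOR 80) XOR 20 = 08 XOR 20 = 28
byte 7: (11 XOR df) XOR 74 = ce XOR 74 = ba
byte 8: (bc XOR 7c) XOR 6f = c0 XOR 6f = af

6dab48ee354028baaf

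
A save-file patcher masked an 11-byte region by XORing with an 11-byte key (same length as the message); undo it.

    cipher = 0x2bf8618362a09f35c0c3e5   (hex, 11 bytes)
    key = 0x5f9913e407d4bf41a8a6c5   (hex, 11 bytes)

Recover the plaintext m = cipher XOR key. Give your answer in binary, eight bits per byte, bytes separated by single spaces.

byte 0: 2b XOR 5f = 74
byte 1: f8 XOR 99 = 61
byte 2: 61 XOR 13 = 72
byte 3: 83 XOR e4 = 67
byte 4: 62 XOR 07 = 65
byte 5: a0 XOR d4 = 74
byte 6: 9f XOR bf = 20
byte 7: 35 XOR 41 = 74
byte 8: c0 XOR a8 = 68
byte 9: c3 XOR a6 = 65
byte 10: e5 XOR c5 = 20

01110100 01100001 01110010 01100111 01100101 01110100 00100000 01110100 01101000 01100101 00100000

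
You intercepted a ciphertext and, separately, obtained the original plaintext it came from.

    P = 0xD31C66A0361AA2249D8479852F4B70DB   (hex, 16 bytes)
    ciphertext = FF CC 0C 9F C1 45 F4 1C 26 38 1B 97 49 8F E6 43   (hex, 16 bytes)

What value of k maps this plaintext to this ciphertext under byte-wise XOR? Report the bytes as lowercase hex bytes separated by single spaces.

2c d0 6a 3f f7 5f 56 38 bb bc 62 12 66 c4 96 98

Since ciphertext = P ⊕ k, XORing both sides with P gives k = P ⊕ ciphertext.
d3 ^ ff = 2c
1c ^ cc = d0
66 ^ 0c = 6a
a0 ^ 9f = 3f
36 ^ c1 = f7
1a ^ 45 = 5f
a2 ^ f4 = 56
24 ^ 1c = 38
9d ^ 26 = bb
84 ^ 38 = bc
79 ^ 1b = 62
85 ^ 97 = 12
2f ^ 49 = 66
4b ^ 8f = c4
70 ^ e6 = 96
db ^ 43 = 98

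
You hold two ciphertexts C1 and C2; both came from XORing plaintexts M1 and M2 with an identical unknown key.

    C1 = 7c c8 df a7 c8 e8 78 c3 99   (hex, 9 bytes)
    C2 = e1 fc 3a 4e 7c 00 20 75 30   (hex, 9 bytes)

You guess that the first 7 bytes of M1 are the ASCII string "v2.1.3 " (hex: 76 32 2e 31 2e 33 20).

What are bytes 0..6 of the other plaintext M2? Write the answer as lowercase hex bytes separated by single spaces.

eb 06 cb d8 9a db 78

First, C1 ⊕ C2 = (M1 ⊕ K) ⊕ (M2 ⊕ K) = M1 ⊕ M2, so the key drops out. Then M2 = (M1 ⊕ M2) ⊕ M1 over the first 7 bytes.
byte 0: (7c XOR e1) XOR 76 = 9d XOR 76 = eb
byte 1: (c8 XOR fc) XOR 32 = 34 XOR 32 = 06
byte 2: (df XOR 3a) XOR 2e = e5 XOR 2e = cb
byte 3: (a7 XOR 4e) XOR 31 = e9 XOR 31 = d8
byte 4: (c8 XOR 7c) XOR 2e = b4 XOR 2e = 9a
byte 5: (e8 XOR 00) XOR 33 = e8 XOR 33 = db
byte 6: (78 XOR 20) XOR 20 = 58 XOR 20 = 78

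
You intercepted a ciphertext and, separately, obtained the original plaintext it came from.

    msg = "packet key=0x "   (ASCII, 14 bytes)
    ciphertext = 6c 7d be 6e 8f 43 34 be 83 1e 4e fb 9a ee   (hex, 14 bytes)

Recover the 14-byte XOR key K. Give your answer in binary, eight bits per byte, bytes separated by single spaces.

00011100 00011100 11011101 00000101 11101010 00110111 00010100 11010101 11100110 01100111 01110011 11001011 11100010 11001110

Since ciphertext = msg ⊕ K, XORing both sides with msg gives K = msg ⊕ ciphertext.
70 XOR 6c = 1c
61 XOR 7d = 1c
63 XOR be = dd
6b XOR 6e = 05
65 XOR 8f = ea
74 XOR 43 = 37
20 XOR 34 = 14
6b XOR be = d5
65 XOR 83 = e6
79 XOR 1e = 67
3d XOR 4e = 73
30 XOR fb = cb
78 XOR 9a = e2
20 XOR ee = ce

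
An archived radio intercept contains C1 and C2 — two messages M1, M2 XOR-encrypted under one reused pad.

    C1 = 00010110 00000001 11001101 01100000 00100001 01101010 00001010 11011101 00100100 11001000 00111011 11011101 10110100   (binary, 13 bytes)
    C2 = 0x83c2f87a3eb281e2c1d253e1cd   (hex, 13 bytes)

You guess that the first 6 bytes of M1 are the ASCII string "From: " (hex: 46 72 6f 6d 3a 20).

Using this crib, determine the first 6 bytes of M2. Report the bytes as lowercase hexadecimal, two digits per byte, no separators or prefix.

d3b15a7725f8

First, C1 ⊕ C2 = (M1 ⊕ K) ⊕ (M2 ⊕ K) = M1 ⊕ M2, so the key drops out. Then M2 = (M1 ⊕ M2) ⊕ M1 over the first 6 bytes.
byte 0: (16 ⊕ 83) ⊕ 46 = 95 ⊕ 46 = d3
byte 1: (01 ⊕ c2) ⊕ 72 = c3 ⊕ 72 = b1
byte 2: (cd ⊕ f8) ⊕ 6f = 35 ⊕ 6f = 5a
byte 3: (60 ⊕ 7a) ⊕ 6d = 1a ⊕ 6d = 77
byte 4: (21 ⊕ 3e) ⊕ 3a = 1f ⊕ 3a = 25
byte 5: (6a ⊕ b2) ⊕ 20 = d8 ⊕ 20 = f8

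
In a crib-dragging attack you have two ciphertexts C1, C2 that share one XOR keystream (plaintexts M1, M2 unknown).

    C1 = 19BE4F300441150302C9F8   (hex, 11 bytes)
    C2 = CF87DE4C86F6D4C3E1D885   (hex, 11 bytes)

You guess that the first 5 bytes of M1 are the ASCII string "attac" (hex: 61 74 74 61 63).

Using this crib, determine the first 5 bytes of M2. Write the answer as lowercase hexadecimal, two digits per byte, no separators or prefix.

b74de51de1

First, C1 ⊕ C2 = (M1 ⊕ K) ⊕ (M2 ⊕ K) = M1 ⊕ M2, so the key drops out. Then M2 = (M1 ⊕ M2) ⊕ M1 over the first 5 bytes.
byte 0: (19 xor cf) xor 61 = d6 xor 61 = b7
byte 1: (be xor 87) xor 74 = 39 xor 74 = 4d
byte 2: (4f xor de) xor 74 = 91 xor 74 = e5
byte 3: (30 xor 4c) xor 61 = 7c xor 61 = 1d
byte 4: (04 xor 86) xor 63 = 82 xor 63 = e1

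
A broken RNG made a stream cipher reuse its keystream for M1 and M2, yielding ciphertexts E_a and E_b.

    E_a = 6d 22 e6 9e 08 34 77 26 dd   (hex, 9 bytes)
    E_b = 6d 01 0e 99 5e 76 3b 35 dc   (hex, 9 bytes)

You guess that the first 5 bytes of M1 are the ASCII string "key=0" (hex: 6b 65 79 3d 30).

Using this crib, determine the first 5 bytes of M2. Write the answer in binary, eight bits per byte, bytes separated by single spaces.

01101011 01000110 10010001 00111010 01100110

First, E_a ⊕ E_b = (M1 ⊕ K) ⊕ (M2 ⊕ K) = M1 ⊕ M2, so the key drops out. Then M2 = (M1 ⊕ M2) ⊕ M1 over the first 5 bytes.
byte 0: (6d XOR 6d) XOR 6b = 00 XOR 6b = 6b
byte 1: (22 XOR 01) XOR 65 = 23 XOR 65 = 46
byte 2: (e6 XOR 0e) XOR 79 = e8 XOR 79 = 91
byte 3: (9e XOR 99) XOR 3d = 07 XOR 3d = 3a
byte 4: (08 XOR 5e) XOR 30 = 56 XOR 30 = 66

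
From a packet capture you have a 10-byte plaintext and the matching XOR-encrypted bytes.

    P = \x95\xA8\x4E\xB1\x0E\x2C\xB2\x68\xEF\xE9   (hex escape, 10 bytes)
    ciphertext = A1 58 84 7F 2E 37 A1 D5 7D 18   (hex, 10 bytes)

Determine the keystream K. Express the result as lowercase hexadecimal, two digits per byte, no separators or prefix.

34f0cace201b13bd92f1

Since ciphertext = P ⊕ K, XORing both sides with P gives K = P ⊕ ciphertext.
149 ^ 161 =  52
168 ^  88 = 240
 78 ^ 132 = 202
177 ^ 127 = 206
 14 ^  46 =  32
 44 ^  55 =  27
178 ^ 161 =  19
104 ^ 213 = 189
239 ^ 125 = 146
233 ^  24 = 241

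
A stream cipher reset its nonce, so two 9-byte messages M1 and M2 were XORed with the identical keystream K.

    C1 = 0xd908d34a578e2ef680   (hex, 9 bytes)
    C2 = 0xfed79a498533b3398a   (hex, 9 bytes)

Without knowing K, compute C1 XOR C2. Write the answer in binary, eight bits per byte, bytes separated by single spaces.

00100111 11011111 01001001 00000011 11010010 10111101 10011101 11001111 00001010

C1 ⊕ C2 = (M1 ⊕ K) ⊕ (M2 ⊕ K) = M1 ⊕ M2 — the shared key cancels under XOR.
217 ⊕ 254 =  39
  8 ⊕ 215 = 223
211 ⊕ 154 =  73
 74 ⊕  73 =   3
 87 ⊕ 133 = 210
142 ⊕  51 = 189
 46 ⊕ 179 = 157
246 ⊕  57 = 207
128 ⊕ 138 =  10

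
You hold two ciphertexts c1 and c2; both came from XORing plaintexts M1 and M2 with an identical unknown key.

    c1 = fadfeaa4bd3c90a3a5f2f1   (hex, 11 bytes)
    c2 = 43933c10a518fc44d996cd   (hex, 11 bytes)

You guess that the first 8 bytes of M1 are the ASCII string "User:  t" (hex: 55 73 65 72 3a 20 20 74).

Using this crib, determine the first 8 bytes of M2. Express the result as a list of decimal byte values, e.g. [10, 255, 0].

[236, 63, 179, 198, 34, 4, 76, 147]

First, c1 ⊕ c2 = (M1 ⊕ K) ⊕ (M2 ⊕ K) = M1 ⊕ M2, so the key drops out. Then M2 = (M1 ⊕ M2) ⊕ M1 over the first 8 bytes.
byte 0: (fa ⊕ 43) ⊕ 55 = b9 ⊕ 55 = ec
byte 1: (df ⊕ 93) ⊕ 73 = 4c ⊕ 73 = 3f
byte 2: (ea ⊕ 3c) ⊕ 65 = d6 ⊕ 65 = b3
byte 3: (a4 ⊕ 10) ⊕ 72 = b4 ⊕ 72 = c6
byte 4: (bd ⊕ a5) ⊕ 3a = 18 ⊕ 3a = 22
byte 5: (3c ⊕ 18) ⊕ 20 = 24 ⊕ 20 = 04
byte 6: (90 ⊕ fc) ⊕ 20 = 6c ⊕ 20 = 4c
byte 7: (a3 ⊕ 44) ⊕ 74 = e7 ⊕ 74 = 93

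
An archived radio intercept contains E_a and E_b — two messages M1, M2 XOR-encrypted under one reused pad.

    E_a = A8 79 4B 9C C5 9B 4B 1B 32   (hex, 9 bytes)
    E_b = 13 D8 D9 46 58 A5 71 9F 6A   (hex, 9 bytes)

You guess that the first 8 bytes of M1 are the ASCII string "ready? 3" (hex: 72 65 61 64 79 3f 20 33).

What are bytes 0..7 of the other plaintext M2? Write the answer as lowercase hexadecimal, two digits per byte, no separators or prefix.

c9c4f3bee4011ab7

First, E_a ⊕ E_b = (M1 ⊕ K) ⊕ (M2 ⊕ K) = M1 ⊕ M2, so the key drops out. Then M2 = (M1 ⊕ M2) ⊕ M1 over the first 8 bytes.
byte 0: (a8 xor 13) xor 72 = bb xor 72 = c9
byte 1: (79 xor d8) xor 65 = a1 xor 65 = c4
byte 2: (4b xor d9) xor 61 = 92 xor 61 = f3
byte 3: (9c xor 46) xor 64 = da xor 64 = be
byte 4: (c5 xor 58) xor 79 = 9d xor 79 = e4
byte 5: (9b xor a5) xor 3f = 3e xor 3f = 01
byte 6: (4b xor 71) xor 20 = 3a xor 20 = 1a
byte 7: (1b xor 9f) xor 33 = 84 xor 33 = b7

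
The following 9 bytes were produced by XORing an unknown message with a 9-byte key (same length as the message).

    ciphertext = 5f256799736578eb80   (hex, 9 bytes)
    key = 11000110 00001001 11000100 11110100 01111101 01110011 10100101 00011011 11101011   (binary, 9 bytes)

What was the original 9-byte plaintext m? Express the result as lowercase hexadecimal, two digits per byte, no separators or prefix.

XOR is its own inverse, so applying the key byte-wise gives the result directly.
5f ⊕ c6 = 99
25 ⊕ 09 = 2c
67 ⊕ c4 = a3
99 ⊕ f4 = 6d
73 ⊕ 7d = 0e
65 ⊕ 73 = 16
78 ⊕ a5 = dd
eb ⊕ 1b = f0
80 ⊕ eb = 6b

992ca36d0e16ddf06b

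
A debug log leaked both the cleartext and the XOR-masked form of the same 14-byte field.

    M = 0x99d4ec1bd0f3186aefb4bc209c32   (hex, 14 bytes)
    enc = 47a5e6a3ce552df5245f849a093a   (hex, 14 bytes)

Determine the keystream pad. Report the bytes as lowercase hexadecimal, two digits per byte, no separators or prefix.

Since enc = M ⊕ pad, XORing both sides with M gives pad = M ⊕ enc.
10011001 ^ 01000111 = 11011110
11010100 ^ 10100101 = 01110001
11101100 ^ 11100110 = 00001010
00011011 ^ 10100011 = 10111000
11010000 ^ 11001110 = 00011110
11110011 ^ 01010101 = 10100110
00011000 ^ 00101101 = 00110101
01101010 ^ 11110101 = 10011111
11101111 ^ 00100100 = 11001011
10110100 ^ 01011111 = 11101011
10111100 ^ 10000100 = 00111000
00100000 ^ 10011010 = 10111010
10011100 ^ 00001001 = 10010101
00110010 ^ 00111010 = 00001000

de710ab81ea6359fcbeb38ba9508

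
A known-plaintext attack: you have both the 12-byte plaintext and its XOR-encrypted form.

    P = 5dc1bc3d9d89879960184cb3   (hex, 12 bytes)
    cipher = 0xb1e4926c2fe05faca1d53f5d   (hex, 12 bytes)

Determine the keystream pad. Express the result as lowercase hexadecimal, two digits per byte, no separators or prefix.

Since cipher = P ⊕ pad, XORing both sides with P gives pad = P ⊕ cipher.
5d ⊕ b1 = ec
c1 ⊕ e4 = 25
bc ⊕ 92 = 2e
3d ⊕ 6c = 51
9d ⊕ 2f = b2
89 ⊕ e0 = 69
87 ⊕ 5f = d8
99 ⊕ ac = 35
60 ⊕ a1 = c1
18 ⊕ d5 = cd
4c ⊕ 3f = 73
b3 ⊕ 5d = ee

ec252e51b269d835c1cd73ee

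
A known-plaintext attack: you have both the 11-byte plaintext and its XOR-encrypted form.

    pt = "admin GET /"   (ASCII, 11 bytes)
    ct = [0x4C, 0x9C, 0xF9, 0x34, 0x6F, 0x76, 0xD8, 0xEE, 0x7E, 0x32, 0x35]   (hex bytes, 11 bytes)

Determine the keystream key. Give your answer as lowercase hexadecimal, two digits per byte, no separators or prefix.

Since ct = pt ⊕ key, XORing both sides with pt gives key = pt ⊕ ct.
61 ^ 4c = 2d
64 ^ 9c = f8
6d ^ f9 = 94
69 ^ 34 = 5d
6e ^ 6f = 01
20 ^ 76 = 56
47 ^ d8 = 9f
45 ^ ee = ab
54 ^ 7e = 2a
20 ^ 32 = 12
2f ^ 35 = 1a

2df8945d01569fab2a121a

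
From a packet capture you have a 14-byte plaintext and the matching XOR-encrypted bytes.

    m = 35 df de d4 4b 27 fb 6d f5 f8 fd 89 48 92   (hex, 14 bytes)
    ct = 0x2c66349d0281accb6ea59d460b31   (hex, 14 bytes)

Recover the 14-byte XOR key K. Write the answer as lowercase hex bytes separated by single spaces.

Since ct = m ⊕ K, XORing both sides with m gives K = m ⊕ ct.
byte 0: 35 ⊕ 2c = 19
byte 1: df ⊕ 66 = b9
byte 2: de ⊕ 34 = ea
byte 3: d4 ⊕ 9d = 49
byte 4: 4b ⊕ 02 = 49
byte 5: 27 ⊕ 81 = a6
byte 6: fb ⊕ ac = 57
byte 7: 6d ⊕ cb = a6
byte 8: f5 ⊕ 6e = 9b
byte 9: f8 ⊕ a5 = 5d
byte 10: fd ⊕ 9d = 60
byte 11: 89 ⊕ 46 = cf
byte 12: 48 ⊕ 0b = 43
byte 13: 92 ⊕ 31 = a3

19 b9 ea 49 49 a6 57 a6 9b 5d 60 cf 43 a3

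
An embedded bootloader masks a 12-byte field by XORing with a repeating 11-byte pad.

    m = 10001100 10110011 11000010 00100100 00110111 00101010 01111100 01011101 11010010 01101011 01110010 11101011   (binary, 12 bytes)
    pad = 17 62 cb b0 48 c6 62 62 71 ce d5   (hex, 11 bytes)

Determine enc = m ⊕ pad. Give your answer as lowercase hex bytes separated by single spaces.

The 11-byte key repeats, so the effective keystream is 17 62 cb b0 48 c6 62 62 71 ce d5 17.
byte 0: 8c ⊕ 17 = 9b
byte 1: b3 ⊕ 62 = d1
byte 2: c2 ⊕ cb = 09
byte 3: 24 ⊕ b0 = 94
byte 4: 37 ⊕ 48 = 7f
byte 5: 2a ⊕ c6 = ec
byte 6: 7c ⊕ 62 = 1e
byte 7: 5d ⊕ 62 = 3f
byte 8: d2 ⊕ 71 = a3
byte 9: 6b ⊕ ce = a5
byte 10: 72 ⊕ d5 = a7
byte 11: eb ⊕ 17 = fc

9b d1 09 94 7f ec 1e 3f a3 a5 a7 fc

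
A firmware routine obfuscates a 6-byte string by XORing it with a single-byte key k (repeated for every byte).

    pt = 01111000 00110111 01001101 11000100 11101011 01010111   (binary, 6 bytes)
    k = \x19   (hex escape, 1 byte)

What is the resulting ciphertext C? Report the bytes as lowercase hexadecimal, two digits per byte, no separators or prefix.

The 1-byte key repeats, so the effective keystream is 19 19 19 19 19 19.
byte 0: 01111000 xor 00011001 = 01100001
byte 1: 00110111 xor 00011001 = 00101110
byte 2: 01001101 xor 00011001 = 01010100
byte 3: 11000100 xor 00011001 = 11011101
byte 4: 11101011 xor 00011001 = 11110010
byte 5: 01010111 xor 00011001 = 01001110

612e54ddf24e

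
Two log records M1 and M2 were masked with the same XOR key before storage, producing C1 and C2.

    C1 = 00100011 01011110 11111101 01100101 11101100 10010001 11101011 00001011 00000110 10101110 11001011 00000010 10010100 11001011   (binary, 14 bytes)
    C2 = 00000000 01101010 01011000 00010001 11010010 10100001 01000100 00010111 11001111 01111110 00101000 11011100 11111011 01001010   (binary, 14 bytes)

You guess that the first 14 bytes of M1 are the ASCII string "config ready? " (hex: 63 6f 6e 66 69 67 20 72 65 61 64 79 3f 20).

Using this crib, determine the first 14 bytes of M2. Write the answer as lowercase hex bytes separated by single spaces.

First, C1 ⊕ C2 = (M1 ⊕ K) ⊕ (M2 ⊕ K) = M1 ⊕ M2, so the key drops out. Then M2 = (M1 ⊕ M2) ⊕ M1 over the first 14 bytes.
byte 0: (23 ^ 00) ^ 63 = 23 ^ 63 = 40
byte 1: (5e ^ 6a) ^ 6f = 34 ^ 6f = 5b
byte 2: (fd ^ 58) ^ 6e = a5 ^ 6e = cb
byte 3: (65 ^ 11) ^ 66 = 74 ^ 66 = 12
byte 4: (ec ^ d2) ^ 69 = 3e ^ 69 = 57
byte 5: (91 ^ a1) ^ 67 = 30 ^ 67 = 57
byte 6: (eb ^ 44) ^ 20 = af ^ 20 = 8f
byte 7: (0b ^ 17) ^ 72 = 1c ^ 72 = 6e
byte 8: (06 ^ cf) ^ 65 = c9 ^ 65 = ac
byte 9: (ae ^ 7e) ^ 61 = d0 ^ 61 = b1
byte 10: (cb ^ 28) ^ 64 = e3 ^ 64 = 87
byte 11: (02 ^ dc) ^ 79 = de ^ 79 = a7
byte 12: (94 ^ fb) ^ 3f = 6f ^ 3f = 50
byte 13: (cb ^ 4a) ^ 20 = 81 ^ 20 = a1

40 5b cb 12 57 57 8f 6e ac b1 87 a7 50 a1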